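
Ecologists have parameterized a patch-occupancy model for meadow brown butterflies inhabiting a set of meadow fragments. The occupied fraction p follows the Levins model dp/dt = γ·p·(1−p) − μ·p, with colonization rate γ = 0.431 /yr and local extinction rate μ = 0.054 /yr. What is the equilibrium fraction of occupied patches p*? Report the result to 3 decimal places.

Setting dp/dt = 0 and dividing through by p* gives γ·(1−p*) = μ.
So p* = 1 − μ/γ = 1 − 0.054/0.431 = 1 − 0.1253 = 0.8747.

0.875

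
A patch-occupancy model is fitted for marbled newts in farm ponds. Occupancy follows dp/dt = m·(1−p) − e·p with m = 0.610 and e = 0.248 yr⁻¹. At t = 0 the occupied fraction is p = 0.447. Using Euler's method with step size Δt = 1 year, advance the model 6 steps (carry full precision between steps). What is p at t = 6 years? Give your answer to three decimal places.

Update rule: p ← p + [m·(1−p) − e·p]·Δt with Δt = 1.
  1  |  dp/dt·Δt = +0.226474  |  p_1 = 0.673474
  2  |  dp/dt·Δt = +0.032159  |  p_2 = 0.705633
  3  |  dp/dt·Δt = +0.004567  |  p_3 = 0.710200
  4  |  dp/dt·Δt = +0.000648  |  p_4 = 0.710848
  5  |  dp/dt·Δt = +0.000092  |  p_5 = 0.710940
  6  |  dp/dt·Δt = +0.000013  |  p_6 = 0.710954

0.711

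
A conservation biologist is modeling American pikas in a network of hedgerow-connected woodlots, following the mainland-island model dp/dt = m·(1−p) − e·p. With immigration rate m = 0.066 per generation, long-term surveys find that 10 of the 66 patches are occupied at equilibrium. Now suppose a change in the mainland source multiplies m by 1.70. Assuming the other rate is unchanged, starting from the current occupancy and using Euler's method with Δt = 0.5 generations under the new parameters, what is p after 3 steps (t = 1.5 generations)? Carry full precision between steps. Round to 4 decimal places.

0.1973

Observed p* = 10/66 = 0.15152.
Balance m(1−p*) = e·p* gives e = m(1−p*)/p* = 0.066×0.84848/0.15152 = 0.36960.
Starting from p₀ = 0.15152; update p ← p + (dp/dt)·Δt with the new parameters.
t = 0.5: p = 0.15152 + (+0.01960) = 0.17112
t = 1: p = 0.17112 + (+0.01488) = 0.18599
t = 1.5: p = 0.18599 + (+0.01129) = 0.19729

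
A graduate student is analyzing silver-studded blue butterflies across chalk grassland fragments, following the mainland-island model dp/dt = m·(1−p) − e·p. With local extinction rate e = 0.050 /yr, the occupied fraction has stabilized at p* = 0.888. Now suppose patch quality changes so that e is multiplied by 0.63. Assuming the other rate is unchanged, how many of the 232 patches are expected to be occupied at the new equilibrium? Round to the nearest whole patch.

Balance m(1−p*) = e·p* gives m = e·p*/(1−p*) = 0.050×0.88800/0.11200 = 0.39643.
New p* = m/(m+e) = 0.39643/(0.39643+0.03150) = 0.92639.
Expected occupied = 232 × 0.92639 = 214.92 ≈ 215.

215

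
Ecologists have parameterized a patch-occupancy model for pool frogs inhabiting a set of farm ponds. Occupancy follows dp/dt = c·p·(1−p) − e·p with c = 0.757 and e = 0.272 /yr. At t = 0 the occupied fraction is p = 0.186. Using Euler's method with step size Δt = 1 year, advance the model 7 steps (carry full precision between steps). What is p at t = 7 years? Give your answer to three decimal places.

0.605

Update rule: p ← p + [c·p·(1−p) − e·p]·Δt with Δt = 1.
step 1: Δp = +0.06402, p = 0.25002
step 2: Δp = +0.07394, p = 0.32396
step 3: Δp = +0.07767, p = 0.40163
step 4: Δp = +0.07268, p = 0.47431
step 5: Δp = +0.05974, p = 0.53405
step 6: Δp = +0.04311, p = 0.57716
step 7: Δp = +0.02775, p = 0.60492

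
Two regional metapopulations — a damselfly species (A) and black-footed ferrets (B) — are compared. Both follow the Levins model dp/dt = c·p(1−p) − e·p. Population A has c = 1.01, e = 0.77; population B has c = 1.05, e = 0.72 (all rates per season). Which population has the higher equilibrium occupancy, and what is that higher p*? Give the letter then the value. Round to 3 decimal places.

B, 0.314

A: p*_A = 1 − 0.77/1.01 = 0.2376.
B: p*_B = 1 − 0.72/1.05 = 0.3143.
B is higher at 0.3143.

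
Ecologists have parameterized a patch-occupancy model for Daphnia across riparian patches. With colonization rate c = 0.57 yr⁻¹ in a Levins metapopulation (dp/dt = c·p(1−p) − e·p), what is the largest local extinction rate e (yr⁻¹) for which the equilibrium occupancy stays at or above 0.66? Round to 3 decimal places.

1 − e/c ≥ 0.66 ⇒ e ≤ c(1 − 0.66) = 0.57 × 0.3400.
e_max = 0.1938.

0.194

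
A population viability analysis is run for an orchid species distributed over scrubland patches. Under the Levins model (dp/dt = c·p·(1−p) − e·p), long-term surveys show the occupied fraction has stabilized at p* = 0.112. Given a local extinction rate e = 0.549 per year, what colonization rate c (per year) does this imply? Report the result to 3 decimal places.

At equilibrium c(1−p*) = e, so c = e/(1−p*).
c = 0.549/(1 − 0.112) = 0.549/0.8880 = 0.6182.

0.618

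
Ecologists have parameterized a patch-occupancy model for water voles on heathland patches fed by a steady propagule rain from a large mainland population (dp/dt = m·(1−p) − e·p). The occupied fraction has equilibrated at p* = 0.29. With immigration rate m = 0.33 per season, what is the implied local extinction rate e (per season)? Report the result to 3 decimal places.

At equilibrium m(1−p*) = e·p*, so e = m(1−p*)/p*.
e = 0.33 × 0.7100 / 0.29 = 0.8079.

0.808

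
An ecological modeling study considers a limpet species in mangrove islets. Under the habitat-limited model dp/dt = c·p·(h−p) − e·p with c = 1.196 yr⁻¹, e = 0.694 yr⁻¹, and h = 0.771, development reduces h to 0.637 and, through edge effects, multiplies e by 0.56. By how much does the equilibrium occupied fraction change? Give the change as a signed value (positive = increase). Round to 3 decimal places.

0.121

Before: p* = h − e/c = 0.771 − 0.694/1.196 = 0.771 − 0.5803 = 0.1907.
After: c = 1.196, e = 0.38864, h = 0.637; p* = 0.637 − 0.38864/1.196 = 0.3121.
Δp* = 0.3121 − 0.1907 = +0.1213.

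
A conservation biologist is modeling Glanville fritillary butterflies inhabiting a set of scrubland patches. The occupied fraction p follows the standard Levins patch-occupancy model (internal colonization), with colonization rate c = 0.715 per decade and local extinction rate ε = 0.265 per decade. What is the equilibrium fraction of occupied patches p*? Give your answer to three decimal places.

0.629

Setting dp/dt = 0 and dividing through by p* gives c·(1−p*) = ε.
So p* = 1 − ε/c = 1 − 0.265/0.715 = 1 − 0.3706 = 0.6294.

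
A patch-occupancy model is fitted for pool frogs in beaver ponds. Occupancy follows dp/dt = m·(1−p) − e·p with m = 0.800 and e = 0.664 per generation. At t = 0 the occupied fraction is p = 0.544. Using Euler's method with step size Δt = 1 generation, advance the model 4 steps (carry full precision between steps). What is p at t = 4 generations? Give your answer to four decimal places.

0.5463

Update rule: p ← p + [m·(1−p) − e·p]·Δt with Δt = 1.
t = 1: p = 0.54400 + (+0.00358) = 0.54758
t = 2: p = 0.54758 + (-0.00166) = 0.54592
t = 3: p = 0.54592 + (+0.00077) = 0.54669
t = 4: p = 0.54669 + (-0.00036) = 0.54633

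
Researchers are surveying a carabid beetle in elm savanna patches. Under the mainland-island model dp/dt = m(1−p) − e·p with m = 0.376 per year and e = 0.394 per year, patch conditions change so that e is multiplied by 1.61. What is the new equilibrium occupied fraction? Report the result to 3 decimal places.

Before: p* = 0.376/(0.376+0.394) = 0.4883.
After: m = 0.376, e = 0.63434; p* = 0.376/1.0103 = 0.3722.

0.372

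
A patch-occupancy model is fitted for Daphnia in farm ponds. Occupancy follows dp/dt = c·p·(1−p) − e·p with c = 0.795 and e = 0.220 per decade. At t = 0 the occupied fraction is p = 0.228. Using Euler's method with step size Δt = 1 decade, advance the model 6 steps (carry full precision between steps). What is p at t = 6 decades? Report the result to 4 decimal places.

Update rule: p ← p + [c·p·(1−p) − e·p]·Δt with Δt = 1.
  1  |  dp/dt·Δt = +0.089773  |  p_1 = 0.317773
  2  |  dp/dt·Δt = +0.102441  |  p_2 = 0.420213
  3  |  dp/dt·Δt = +0.101242  |  p_3 = 0.521455
  4  |  dp/dt·Δt = +0.083664  |  p_4 = 0.605119
  5  |  dp/dt·Δt = +0.056839  |  p_5 = 0.661958
  6  |  dp/dt·Δt = +0.032266  |  p_6 = 0.694224

0.6942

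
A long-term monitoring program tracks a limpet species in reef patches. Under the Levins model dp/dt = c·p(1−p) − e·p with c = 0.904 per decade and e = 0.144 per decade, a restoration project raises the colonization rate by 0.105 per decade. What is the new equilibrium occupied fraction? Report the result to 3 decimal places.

Before: p* = 1 − 0.144/0.904 = 0.8407.
After the change, c = 1.009, e = 0.144, so p* = 1 − 0.144/1.009 = 0.8573.

0.857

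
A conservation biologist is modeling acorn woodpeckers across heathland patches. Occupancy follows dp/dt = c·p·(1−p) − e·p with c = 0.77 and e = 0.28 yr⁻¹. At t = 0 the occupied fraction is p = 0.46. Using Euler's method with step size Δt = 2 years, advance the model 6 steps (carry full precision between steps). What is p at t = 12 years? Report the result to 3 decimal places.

0.636

Update rule: p ← p + [c·p·(1−p) − e·p]·Δt with Δt = 2.
t = 2: p = 0.46000 + (+0.12494) = 0.58494
t = 4: p = 0.58494 + (+0.04633) = 0.63126
t = 6: p = 0.63126 + (+0.00496) = 0.63622
t = 8: p = 0.63622 + (+0.00014) = 0.63636
t = 10: p = 0.63636 + (+0.00000) = 0.63636
t = 12: p = 0.63636 + (+0.00000) = 0.63636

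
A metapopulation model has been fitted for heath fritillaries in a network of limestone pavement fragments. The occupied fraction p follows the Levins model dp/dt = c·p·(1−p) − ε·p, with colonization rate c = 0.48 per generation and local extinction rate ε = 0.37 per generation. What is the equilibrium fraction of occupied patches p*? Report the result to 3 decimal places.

At equilibrium, colonization balances extinction: c·p*·(1−p*) = ε·p*.
So p* = 1 − ε/c = 1 − 0.37/0.48 = 1 − 0.7708 = 0.2292.

0.229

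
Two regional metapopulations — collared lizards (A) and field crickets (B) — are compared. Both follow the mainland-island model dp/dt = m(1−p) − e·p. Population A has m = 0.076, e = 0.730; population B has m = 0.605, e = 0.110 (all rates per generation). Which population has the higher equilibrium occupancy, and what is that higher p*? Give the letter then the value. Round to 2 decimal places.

A: p*_A = m/(m+e) = 0.076/0.8060 = 0.0943.
B: p*_B = 0.605/0.7150 = 0.8462.
B is higher at 0.8462.

B, 0.85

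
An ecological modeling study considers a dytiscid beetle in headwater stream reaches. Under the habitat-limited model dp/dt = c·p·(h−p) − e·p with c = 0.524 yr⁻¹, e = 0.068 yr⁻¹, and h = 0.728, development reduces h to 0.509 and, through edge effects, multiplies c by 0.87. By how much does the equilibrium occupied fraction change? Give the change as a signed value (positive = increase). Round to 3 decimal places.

-0.238

Before: p* = h − e/c = 0.728 − 0.068/0.524 = 0.728 − 0.1298 = 0.5982.
After: c = 0.45588, e = 0.068, h = 0.509; p* = 0.509 − 0.068/0.45588 = 0.3598.
Δp* = 0.3598 − 0.5982 = -0.2384.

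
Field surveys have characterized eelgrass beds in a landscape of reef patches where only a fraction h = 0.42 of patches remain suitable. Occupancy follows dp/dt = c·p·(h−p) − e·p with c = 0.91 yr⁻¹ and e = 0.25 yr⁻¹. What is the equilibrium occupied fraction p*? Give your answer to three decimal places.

0.145

Setting dp/dt = 0 and dividing by p* gives c·(h−p*) = e.
So p* = h − e/c = 0.42 − 0.25/0.91 = 0.42 − 0.2747 = 0.1453.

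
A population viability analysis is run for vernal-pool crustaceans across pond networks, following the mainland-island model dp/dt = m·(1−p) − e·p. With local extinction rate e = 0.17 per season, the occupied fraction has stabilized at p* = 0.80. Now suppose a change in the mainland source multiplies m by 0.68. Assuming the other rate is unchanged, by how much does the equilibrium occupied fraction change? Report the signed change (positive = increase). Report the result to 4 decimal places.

-0.0688

Balance m(1−p*) = e·p* gives m = e·p*/(1−p*) = 0.17×0.80000/0.20000 = 0.68000.
New p* = m/(m+e) = 0.46240/(0.46240+0.17000) = 0.73118.
Δp* = 0.73118 − 0.80000 = -0.06882.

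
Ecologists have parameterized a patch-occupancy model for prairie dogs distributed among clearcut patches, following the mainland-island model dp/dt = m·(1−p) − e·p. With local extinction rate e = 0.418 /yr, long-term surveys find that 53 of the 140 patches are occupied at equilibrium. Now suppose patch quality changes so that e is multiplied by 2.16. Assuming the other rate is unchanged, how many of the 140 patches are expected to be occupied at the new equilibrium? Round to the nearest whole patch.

31

Observed p* = 53/140 = 0.37857.
Balance m(1−p*) = e·p* gives m = e·p*/(1−p*) = 0.418×0.37857/0.62143 = 0.25464.
New p* = m/(m+e) = 0.25464/(0.25464+0.90288) = 0.21999.
Expected occupied = 140 × 0.21999 = 30.80 ≈ 31.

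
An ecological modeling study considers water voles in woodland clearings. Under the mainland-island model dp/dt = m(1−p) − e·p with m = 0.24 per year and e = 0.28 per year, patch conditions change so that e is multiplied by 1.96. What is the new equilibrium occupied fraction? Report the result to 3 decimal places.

0.304

Before: p* = 0.24/(0.24+0.28) = 0.4615.
After: m = 0.24, e = 0.5488; p* = 0.24/0.7888 = 0.3043.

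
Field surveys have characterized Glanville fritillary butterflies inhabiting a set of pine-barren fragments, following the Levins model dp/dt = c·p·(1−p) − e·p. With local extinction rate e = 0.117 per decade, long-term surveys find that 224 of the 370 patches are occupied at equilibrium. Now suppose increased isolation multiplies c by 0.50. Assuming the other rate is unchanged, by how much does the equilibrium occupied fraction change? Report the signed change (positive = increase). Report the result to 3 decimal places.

Observed p* = 224/370 = 0.60541.
Balance c(1−p*) = e gives c = e/(1 − 0.60541) = 0.117/0.39459 = 0.29651.
New p* = 1 − e/c = 1 − 0.11700/0.14825 = 0.21079.
Δp* = 0.21079 − 0.60541 = -0.39462.

-0.395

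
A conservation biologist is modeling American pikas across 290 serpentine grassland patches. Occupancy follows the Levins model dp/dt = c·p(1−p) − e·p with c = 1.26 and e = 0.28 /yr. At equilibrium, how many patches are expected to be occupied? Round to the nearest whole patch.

p* = 1 − e/c = 1 − 0.28/1.26 = 0.7778.
Expected occupied patches = N × p* = 290 × 0.7778 = 225.56 ≈ 226.

226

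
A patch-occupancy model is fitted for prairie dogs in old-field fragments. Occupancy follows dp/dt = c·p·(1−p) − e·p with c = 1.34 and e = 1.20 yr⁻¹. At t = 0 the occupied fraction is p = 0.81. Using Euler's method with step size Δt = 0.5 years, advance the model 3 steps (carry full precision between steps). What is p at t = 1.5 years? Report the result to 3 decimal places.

Update rule: p ← p + [c·p·(1−p) − e·p]·Δt with Δt = 0.5.
t = 0.5: p = 0.81000 + (-0.38289) = 0.42711
t = 1: p = 0.42711 + (-0.09233) = 0.33479
t = 1.5: p = 0.33479 + (-0.05166) = 0.28313

0.283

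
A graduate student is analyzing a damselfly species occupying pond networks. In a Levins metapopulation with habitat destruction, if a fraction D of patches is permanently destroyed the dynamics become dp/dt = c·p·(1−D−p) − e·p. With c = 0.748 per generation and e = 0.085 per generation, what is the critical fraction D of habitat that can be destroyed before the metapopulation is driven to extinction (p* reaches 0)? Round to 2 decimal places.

The nontrivial equilibrium is p* = (1−D) − e/c; extinction occurs when this hits zero.
So D_crit = 1 − e/c = 1 − 0.085/0.748 = 1 − 0.1136 = 0.8864.
This equals the undisturbed p*, a classic result of Lande's extension.

0.89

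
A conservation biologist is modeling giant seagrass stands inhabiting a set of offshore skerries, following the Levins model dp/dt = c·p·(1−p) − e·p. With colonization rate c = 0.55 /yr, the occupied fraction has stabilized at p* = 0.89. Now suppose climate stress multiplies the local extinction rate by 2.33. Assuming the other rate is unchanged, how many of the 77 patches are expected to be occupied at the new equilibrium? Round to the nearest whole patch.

Balance c(1−p*) = e gives e = 0.55×(1 − 0.89000) = 0.06050.
New p* = 1 − e/c = 1 − 0.14097/0.55000 = 0.74369.
Expected occupied = 77 × 0.74369 = 57.26 ≈ 57.

57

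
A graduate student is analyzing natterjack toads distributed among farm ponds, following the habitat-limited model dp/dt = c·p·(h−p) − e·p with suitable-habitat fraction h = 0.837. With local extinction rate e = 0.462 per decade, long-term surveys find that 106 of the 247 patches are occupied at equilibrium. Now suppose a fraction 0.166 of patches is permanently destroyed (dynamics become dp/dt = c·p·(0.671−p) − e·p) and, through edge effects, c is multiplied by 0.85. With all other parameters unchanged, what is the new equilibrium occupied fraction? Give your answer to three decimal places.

0.191

Observed p* = 106/247 = 0.42915.
Balance c(h−p*) = e gives c = e/(0.837 − 0.42915) = 0.462/0.40785 = 1.13277.
New p* = 0.671 − e/c = 0.671 − 0.46200/0.96285 = 0.19117.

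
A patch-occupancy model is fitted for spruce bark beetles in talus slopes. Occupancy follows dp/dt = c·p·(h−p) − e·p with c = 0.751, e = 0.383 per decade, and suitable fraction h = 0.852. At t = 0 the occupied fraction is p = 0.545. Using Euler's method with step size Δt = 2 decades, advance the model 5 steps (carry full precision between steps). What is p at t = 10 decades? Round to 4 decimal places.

Update rule: p ← p + [c·p·(h−p) − e·p]·Δt with Δt = 2.
t = 2: p = 0.54500 + (-0.16616) = 0.37884
t = 4: p = 0.37884 + (-0.02095) = 0.35788
t = 6: p = 0.35788 + (-0.00853) = 0.34935
t = 8: p = 0.34935 + (-0.00385) = 0.34550
t = 10: p = 0.34550 + (-0.00181) = 0.34369

0.3437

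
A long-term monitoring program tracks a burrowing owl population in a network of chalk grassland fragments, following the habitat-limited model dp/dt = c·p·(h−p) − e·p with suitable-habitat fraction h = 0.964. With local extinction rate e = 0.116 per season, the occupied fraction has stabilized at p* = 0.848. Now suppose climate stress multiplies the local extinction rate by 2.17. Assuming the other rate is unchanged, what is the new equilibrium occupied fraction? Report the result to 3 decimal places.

Balance c(h−p*) = e gives c = e/(0.964 − 0.84800) = 0.116/0.11600 = 1.00000.
New p* = 0.964 − e/c = 0.964 − 0.25172/1.00000 = 0.71228.

0.712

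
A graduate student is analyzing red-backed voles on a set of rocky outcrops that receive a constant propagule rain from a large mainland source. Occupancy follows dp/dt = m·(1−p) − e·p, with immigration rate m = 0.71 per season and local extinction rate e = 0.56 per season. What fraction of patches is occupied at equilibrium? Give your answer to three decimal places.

Setting dp/dt = 0: m − m·p* = e·p*, so m = (m+e)·p*.
p* = m/(m+e) = 0.71/(0.71+0.56) = 0.71/1.2700 = 0.5591.

0.559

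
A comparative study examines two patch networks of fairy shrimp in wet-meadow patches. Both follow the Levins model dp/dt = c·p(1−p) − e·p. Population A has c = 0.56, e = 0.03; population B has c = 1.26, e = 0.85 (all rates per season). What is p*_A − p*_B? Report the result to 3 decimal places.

A: p*_A = 1 − 0.03/0.56 = 0.9464.
B: p*_B = 1 − 0.85/1.26 = 0.3254.
p*_A − p*_B = 0.9464 − 0.3254 = 0.6210.

0.621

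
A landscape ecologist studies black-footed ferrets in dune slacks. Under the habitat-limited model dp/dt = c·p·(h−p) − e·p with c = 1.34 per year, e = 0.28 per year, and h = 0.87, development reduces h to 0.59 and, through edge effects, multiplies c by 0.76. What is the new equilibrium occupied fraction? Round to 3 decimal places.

Before: p* = h − e/c = 0.87 − 0.28/1.34 = 0.87 − 0.2090 = 0.6610.
After: c = 1.0184, e = 0.28, h = 0.59; p* = 0.59 − 0.28/1.0184 = 0.3151.

0.315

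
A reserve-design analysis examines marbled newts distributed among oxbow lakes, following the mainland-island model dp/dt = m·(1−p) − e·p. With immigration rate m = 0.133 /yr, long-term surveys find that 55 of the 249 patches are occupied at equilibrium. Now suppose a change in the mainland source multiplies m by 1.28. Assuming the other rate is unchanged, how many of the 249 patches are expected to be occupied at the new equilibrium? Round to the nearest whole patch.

66

Observed p* = 55/249 = 0.22088.
Balance m(1−p*) = e·p* gives e = m(1−p*)/p* = 0.133×0.77912/0.22088 = 0.46914.
New p* = m/(m+e) = 0.17024/(0.17024+0.46914) = 0.26626.
Expected occupied = 249 × 0.26626 = 66.30 ≈ 66.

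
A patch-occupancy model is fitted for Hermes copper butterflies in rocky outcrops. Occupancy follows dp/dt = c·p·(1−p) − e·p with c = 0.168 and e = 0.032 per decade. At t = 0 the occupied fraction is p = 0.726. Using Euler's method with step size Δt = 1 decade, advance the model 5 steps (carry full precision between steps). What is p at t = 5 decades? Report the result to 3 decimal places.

Update rule: p ← p + [c·p·(1−p) − e·p]·Δt with Δt = 1.
t = 1: p = 0.72600 + (+0.01019) = 0.73619
t = 2: p = 0.73619 + (+0.00907) = 0.74526
t = 3: p = 0.74526 + (+0.00805) = 0.75330
t = 4: p = 0.75330 + (+0.00711) = 0.76042
t = 5: p = 0.76042 + (+0.00627) = 0.76669

0.767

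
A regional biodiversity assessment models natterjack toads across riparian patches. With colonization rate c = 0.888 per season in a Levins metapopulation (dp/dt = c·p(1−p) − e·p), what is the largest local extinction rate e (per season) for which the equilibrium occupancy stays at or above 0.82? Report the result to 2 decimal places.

1 − e/c ≥ 0.82 ⇒ e ≤ c(1 − 0.82) = 0.888 × 0.1800.
e_max = 0.1598.

0.16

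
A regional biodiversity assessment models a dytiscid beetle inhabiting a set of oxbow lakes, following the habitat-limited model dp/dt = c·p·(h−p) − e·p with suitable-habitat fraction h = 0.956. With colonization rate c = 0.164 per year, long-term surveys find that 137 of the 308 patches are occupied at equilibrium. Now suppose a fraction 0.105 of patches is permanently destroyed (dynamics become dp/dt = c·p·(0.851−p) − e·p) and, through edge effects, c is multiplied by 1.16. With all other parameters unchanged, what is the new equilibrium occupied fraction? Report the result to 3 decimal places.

Observed p* = 137/308 = 0.44481.
Balance c(h−p*) = e gives e = 0.164×(0.956 − 0.44481) = 0.08384.
New p* = 0.851 − e/c = 0.851 − 0.08384/0.19024 = 0.41029.

0.410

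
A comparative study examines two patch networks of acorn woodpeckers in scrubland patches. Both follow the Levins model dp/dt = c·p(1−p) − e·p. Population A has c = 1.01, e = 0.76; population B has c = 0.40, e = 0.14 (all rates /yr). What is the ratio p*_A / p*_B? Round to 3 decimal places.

0.381

A: p*_A = 1 − 0.76/1.01 = 0.2475.
B: p*_B = 1 − 0.14/0.40 = 0.6500.
p*_A / p*_B = 0.2475/0.6500 = 0.3808.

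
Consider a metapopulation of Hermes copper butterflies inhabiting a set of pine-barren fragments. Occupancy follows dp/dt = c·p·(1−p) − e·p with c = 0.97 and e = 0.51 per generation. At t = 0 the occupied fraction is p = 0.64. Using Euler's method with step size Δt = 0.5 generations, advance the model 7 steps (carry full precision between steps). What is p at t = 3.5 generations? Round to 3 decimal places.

Update rule: p ← p + [c·p·(1−p) − e·p]·Δt with Δt = 0.5.
  1  |  dp/dt·Δt = -0.051456  |  p_1 = 0.588544
  2  |  dp/dt·Δt = -0.032631  |  p_2 = 0.555913
  3  |  dp/dt·Δt = -0.022024  |  p_3 = 0.533889
  4  |  dp/dt·Δt = -0.015449  |  p_4 = 0.518440
  5  |  dp/dt·Δt = -0.011117  |  p_5 = 0.507323
  6  |  dp/dt·Δt = -0.008143  |  p_6 = 0.499180
  7  |  dp/dt·Δt = -0.006041  |  p_7 = 0.493139

0.493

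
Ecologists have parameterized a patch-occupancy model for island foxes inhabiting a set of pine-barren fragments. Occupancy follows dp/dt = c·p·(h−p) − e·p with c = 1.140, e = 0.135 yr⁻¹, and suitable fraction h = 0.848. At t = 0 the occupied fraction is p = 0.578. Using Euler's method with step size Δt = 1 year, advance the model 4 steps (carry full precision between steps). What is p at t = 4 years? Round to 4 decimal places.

0.7292

Update rule: p ← p + [c·p·(h−p) − e·p]·Δt with Δt = 1.
p: 0.57800 → 0.67788  (Δp = +0.09988)
p: 0.67788 → 0.71783  (Δp = +0.03995)
p: 0.71783 → 0.72744  (Δp = +0.00961)
p: 0.72744 → 0.72921  (Δp = +0.00177)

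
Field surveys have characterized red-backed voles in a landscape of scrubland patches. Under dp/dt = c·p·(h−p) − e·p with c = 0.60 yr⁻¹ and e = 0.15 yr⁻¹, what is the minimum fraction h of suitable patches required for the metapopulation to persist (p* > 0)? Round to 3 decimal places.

p* = h − e/c is positive only when h > e/c.
h_min = e/c = 0.15/0.60 = 0.2500.

0.250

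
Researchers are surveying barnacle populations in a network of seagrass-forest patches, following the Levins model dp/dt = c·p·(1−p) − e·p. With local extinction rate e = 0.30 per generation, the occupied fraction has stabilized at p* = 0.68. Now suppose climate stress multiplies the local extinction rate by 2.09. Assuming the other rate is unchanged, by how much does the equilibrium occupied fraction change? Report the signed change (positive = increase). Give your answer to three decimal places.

Balance c(1−p*) = e gives c = e/(1 − 0.68000) = 0.30/0.32000 = 0.93750.
New p* = 1 − e/c = 1 − 0.62700/0.93750 = 0.33120.
Δp* = 0.33120 − 0.68000 = -0.34880.

-0.349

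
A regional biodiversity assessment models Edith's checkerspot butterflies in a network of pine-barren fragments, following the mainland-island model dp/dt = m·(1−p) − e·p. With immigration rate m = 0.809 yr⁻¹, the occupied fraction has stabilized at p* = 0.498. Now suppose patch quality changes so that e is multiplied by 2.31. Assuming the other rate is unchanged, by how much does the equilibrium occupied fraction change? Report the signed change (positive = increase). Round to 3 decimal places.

Balance m(1−p*) = e·p* gives e = m(1−p*)/p* = 0.809×0.50200/0.49800 = 0.81550.
New p* = m/(m+e) = 0.80900/(0.80900+1.88380) = 0.30043.
Δp* = 0.30043 − 0.49800 = -0.19757.

-0.198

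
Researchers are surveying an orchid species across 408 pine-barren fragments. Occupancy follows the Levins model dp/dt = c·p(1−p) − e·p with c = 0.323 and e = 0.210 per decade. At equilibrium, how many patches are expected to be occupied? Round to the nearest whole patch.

p* = 1 − e/c = 1 − 0.210/0.323 = 0.3498.
Expected occupied patches = N × p* = 408 × 0.3498 = 142.74 ≈ 143.

143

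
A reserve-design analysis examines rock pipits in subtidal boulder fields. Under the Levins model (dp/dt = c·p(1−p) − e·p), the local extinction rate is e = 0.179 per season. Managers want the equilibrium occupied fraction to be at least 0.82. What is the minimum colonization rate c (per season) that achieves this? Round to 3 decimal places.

0.994

p* = 1 − e/c ≥ 0.82 requires e/c ≤ 0.1800, i.e. c ≥ e/0.1800.
c_min = 0.179/0.1800 = 0.9944.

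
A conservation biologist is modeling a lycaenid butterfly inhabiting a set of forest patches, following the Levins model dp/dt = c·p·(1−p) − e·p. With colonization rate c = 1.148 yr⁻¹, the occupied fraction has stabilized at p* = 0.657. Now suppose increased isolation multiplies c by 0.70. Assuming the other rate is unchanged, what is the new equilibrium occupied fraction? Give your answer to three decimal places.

0.510

Balance c(1−p*) = e gives e = 1.148×(1 − 0.65700) = 0.39376.
New p* = 1 − e/c = 1 − 0.39376/0.80360 = 0.51000.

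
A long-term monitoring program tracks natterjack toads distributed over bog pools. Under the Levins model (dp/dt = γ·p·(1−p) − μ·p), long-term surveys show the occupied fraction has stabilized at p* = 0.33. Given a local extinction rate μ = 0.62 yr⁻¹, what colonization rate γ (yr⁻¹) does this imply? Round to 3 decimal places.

0.925

At equilibrium γ(1−p*) = μ, so γ = μ/(1−p*).
γ = 0.62/(1 − 0.33) = 0.62/0.6700 = 0.9254.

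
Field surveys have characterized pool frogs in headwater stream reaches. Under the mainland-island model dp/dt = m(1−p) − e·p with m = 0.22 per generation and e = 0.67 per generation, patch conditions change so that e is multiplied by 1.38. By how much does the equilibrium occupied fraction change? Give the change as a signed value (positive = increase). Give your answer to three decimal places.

Before: p* = 0.22/(0.22+0.67) = 0.2472.
After: m = 0.22, e = 0.9246; p* = 0.22/1.1446 = 0.1922.
Δp* = 0.1922 − 0.2472 = -0.0550.

-0.055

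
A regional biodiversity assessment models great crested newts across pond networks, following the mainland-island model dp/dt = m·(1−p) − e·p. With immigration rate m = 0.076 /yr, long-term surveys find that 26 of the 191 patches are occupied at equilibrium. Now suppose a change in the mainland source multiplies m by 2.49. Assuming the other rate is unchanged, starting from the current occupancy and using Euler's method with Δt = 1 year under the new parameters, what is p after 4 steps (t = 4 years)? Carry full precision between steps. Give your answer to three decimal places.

0.280

Observed p* = 26/191 = 0.13613.
Balance m(1−p*) = e·p* gives e = m(1−p*)/p* = 0.076×0.86387/0.13613 = 0.48231.
Starting from p₀ = 0.13613; update p ← p + (dp/dt)·Δt with the new parameters.
  1  |  dp/dt·Δt = +0.097825  |  p_1 = 0.233951
  2  |  dp/dt·Δt = +0.032131  |  p_2 = 0.266082
  3  |  dp/dt·Δt = +0.010553  |  p_3 = 0.276635
  4  |  dp/dt·Δt = +0.003466  |  p_4 = 0.280101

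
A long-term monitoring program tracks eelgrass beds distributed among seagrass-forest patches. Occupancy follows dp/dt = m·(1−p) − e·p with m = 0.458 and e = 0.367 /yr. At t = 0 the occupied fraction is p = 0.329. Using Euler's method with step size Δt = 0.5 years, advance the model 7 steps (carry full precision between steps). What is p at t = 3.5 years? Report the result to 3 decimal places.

Update rule: p ← p + [m·(1−p) − e·p]·Δt with Δt = 0.5.
  1  |  dp/dt·Δt = +0.093288  |  p_1 = 0.422288
  2  |  dp/dt·Δt = +0.054806  |  p_2 = 0.477094
  3  |  dp/dt·Δt = +0.032199  |  p_3 = 0.509293
  4  |  dp/dt·Δt = +0.018917  |  p_4 = 0.528209
  5  |  dp/dt·Δt = +0.011114  |  p_5 = 0.539323
  6  |  dp/dt·Δt = +0.006529  |  p_6 = 0.545852
  7  |  dp/dt·Δt = +0.003836  |  p_7 = 0.549688

0.550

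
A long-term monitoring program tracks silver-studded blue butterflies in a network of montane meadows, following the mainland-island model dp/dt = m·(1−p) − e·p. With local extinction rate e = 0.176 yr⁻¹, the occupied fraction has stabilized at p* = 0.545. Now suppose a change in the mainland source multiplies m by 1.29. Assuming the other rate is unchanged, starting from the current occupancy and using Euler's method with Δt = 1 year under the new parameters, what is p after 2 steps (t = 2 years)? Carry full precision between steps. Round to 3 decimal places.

0.588

Balance m(1−p*) = e·p* gives m = e·p*/(1−p*) = 0.176×0.54500/0.45500 = 0.21081.
Starting from p₀ = 0.54500; update p ← p + (dp/dt)·Δt with the new parameters.
t = 1: p = 0.54500 + (+0.02782) = 0.57282
t = 2: p = 0.57282 + (+0.01536) = 0.58817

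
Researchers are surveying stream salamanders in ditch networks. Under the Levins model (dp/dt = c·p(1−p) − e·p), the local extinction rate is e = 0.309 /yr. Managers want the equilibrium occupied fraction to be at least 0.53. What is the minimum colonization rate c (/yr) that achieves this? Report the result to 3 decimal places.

0.657

p* = 1 − e/c ≥ 0.53 requires e/c ≤ 0.4700, i.e. c ≥ e/0.4700.
c_min = 0.309/0.4700 = 0.6574.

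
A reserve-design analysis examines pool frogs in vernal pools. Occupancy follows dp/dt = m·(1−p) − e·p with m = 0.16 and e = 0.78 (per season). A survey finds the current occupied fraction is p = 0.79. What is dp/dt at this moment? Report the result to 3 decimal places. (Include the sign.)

Colonization term: m·(1−p) = 0.16×0.2100 = 0.03360.
Extinction term: e·p = 0.61620.
dp/dt = 0.03360 − 0.61620 = -0.58260.

-0.583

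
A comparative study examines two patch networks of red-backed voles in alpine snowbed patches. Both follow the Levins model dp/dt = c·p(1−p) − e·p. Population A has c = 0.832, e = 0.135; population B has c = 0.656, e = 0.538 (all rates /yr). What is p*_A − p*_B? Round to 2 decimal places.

0.66

A: p*_A = 1 − 0.135/0.832 = 0.8377.
B: p*_B = 1 − 0.538/0.656 = 0.1799.
p*_A − p*_B = 0.8377 − 0.1799 = 0.6579.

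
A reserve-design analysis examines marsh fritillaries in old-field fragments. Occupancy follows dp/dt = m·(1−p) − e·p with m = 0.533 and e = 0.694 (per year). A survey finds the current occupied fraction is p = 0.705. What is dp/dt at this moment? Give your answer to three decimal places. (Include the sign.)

Colonization term: m·(1−p) = 0.533×0.2950 = 0.15724.
Extinction term: e·p = 0.48927.
dp/dt = 0.15724 − 0.48927 = -0.33203.

-0.332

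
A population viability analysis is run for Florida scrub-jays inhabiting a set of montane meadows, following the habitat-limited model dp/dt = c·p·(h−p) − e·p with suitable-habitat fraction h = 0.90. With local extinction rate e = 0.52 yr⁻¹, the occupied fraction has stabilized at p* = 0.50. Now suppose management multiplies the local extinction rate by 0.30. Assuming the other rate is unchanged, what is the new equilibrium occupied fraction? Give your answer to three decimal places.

0.780

Balance c(h−p*) = e gives c = e/(0.9 − 0.50000) = 0.52/0.40000 = 1.30000.
New p* = 0.9 − e/c = 0.9 − 0.15600/1.30000 = 0.78000.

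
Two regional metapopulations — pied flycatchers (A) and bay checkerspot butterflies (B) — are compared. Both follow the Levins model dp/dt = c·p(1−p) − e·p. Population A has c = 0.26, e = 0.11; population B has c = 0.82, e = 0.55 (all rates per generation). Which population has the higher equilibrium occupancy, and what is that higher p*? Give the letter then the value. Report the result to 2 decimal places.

A, 0.58

A: p*_A = 1 − 0.11/0.26 = 0.5769.
B: p*_B = 1 − 0.55/0.82 = 0.3293.
A is higher at 0.5769.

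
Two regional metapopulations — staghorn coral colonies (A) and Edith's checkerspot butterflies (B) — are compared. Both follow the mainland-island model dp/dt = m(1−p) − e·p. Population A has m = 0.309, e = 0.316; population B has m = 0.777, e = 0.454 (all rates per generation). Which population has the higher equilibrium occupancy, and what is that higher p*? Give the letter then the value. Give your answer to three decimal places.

B, 0.631

A: p*_A = m/(m+e) = 0.309/0.6250 = 0.4944.
B: p*_B = 0.777/1.2310 = 0.6312.
B is higher at 0.6312.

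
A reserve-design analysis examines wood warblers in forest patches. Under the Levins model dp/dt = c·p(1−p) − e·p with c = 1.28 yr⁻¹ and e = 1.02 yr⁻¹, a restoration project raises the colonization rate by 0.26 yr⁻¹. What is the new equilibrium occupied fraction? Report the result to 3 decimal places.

0.338

Before: p* = 1 − 1.02/1.28 = 0.2031.
After the change, c = 1.54, e = 1.02, so p* = 1 − 1.02/1.54 = 0.3377.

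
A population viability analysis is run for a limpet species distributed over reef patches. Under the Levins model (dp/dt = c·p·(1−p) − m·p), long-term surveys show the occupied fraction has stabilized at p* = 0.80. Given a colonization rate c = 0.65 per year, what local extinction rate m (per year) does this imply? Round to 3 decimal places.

0.130

At equilibrium c(1−p*) = m.
m = 0.65 × (1 − 0.80) = 0.65 × 0.2000 = 0.1300.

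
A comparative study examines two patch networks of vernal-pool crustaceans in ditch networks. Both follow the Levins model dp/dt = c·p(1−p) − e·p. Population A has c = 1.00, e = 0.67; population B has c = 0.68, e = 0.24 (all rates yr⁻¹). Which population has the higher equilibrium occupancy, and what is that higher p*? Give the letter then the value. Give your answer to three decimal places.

A: p*_A = 1 − 0.67/1.00 = 0.3300.
B: p*_B = 1 − 0.24/0.68 = 0.6471.
B is higher at 0.6471.

B, 0.647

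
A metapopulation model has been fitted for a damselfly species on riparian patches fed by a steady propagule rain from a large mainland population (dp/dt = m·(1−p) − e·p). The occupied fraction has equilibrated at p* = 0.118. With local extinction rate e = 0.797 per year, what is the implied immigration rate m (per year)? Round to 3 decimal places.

0.107

At equilibrium m(1−p*) = e·p*, so m = e·p*/(1−p*).
m = 0.797 × 0.118 / 0.8820 = 0.0940/0.8820 = 0.1066.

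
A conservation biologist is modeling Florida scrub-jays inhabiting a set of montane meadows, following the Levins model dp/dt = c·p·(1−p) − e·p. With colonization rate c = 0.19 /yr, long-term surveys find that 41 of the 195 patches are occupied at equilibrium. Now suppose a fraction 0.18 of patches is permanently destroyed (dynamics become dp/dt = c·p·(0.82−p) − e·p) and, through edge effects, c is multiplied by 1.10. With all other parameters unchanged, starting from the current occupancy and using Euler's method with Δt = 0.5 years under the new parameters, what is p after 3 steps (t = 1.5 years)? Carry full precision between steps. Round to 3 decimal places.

Observed p* = 41/195 = 0.21026.
Balance c(1−p*) = e gives e = 0.19×(1 − 0.21026) = 0.15005.
Starting from p₀ = 0.21026; update p ← p + (dp/dt)·Δt with the new parameters.
step 1: Δp = -0.00238, p = 0.20788
step 2: Δp = -0.00230, p = 0.20558
step 3: Δp = -0.00222, p = 0.20336

0.203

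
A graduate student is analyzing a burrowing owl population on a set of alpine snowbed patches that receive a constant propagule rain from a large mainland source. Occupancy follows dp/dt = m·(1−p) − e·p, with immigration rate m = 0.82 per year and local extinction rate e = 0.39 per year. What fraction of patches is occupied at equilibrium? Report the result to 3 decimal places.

0.678

Setting dp/dt = 0: m − m·p* = e·p*, so m = (m+e)·p*.
p* = m/(m+e) = 0.82/(0.82+0.39) = 0.82/1.2100 = 0.6777.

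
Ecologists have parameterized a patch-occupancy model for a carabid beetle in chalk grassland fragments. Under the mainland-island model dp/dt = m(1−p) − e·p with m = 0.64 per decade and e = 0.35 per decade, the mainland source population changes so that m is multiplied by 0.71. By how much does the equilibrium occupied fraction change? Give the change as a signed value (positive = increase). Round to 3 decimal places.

Before: p* = 0.64/(0.64+0.35) = 0.6465.
After: m = 0.4544, e = 0.35; p* = 0.4544/0.8044 = 0.5649.
Δp* = 0.5649 − 0.6465 = -0.0816.

-0.082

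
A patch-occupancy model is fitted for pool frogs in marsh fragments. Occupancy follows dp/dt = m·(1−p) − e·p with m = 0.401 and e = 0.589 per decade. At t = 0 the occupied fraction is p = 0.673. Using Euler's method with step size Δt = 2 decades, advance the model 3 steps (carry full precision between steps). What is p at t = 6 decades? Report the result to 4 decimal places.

Update rule: p ← p + [m·(1−p) − e·p]·Δt with Δt = 2.
p: 0.67300 → 0.14246  (Δp = -0.53054)
p: 0.14246 → 0.66239  (Δp = +0.51993)
p: 0.66239 → 0.15286  (Δp = -0.50953)

0.1529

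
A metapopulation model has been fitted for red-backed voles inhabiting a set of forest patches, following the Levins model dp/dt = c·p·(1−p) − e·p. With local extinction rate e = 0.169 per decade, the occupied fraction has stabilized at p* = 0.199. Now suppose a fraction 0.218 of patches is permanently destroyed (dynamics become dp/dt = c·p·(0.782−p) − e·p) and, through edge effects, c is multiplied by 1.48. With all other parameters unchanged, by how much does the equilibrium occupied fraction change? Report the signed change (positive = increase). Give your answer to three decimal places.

0.042

Balance c(1−p*) = e gives c = e/(1 − 0.19900) = 0.169/0.80100 = 0.21099.
New p* = 0.782 − e/c = 0.782 − 0.16900/0.31227 = 0.24080.
Δp* = 0.24080 − 0.19900 = +0.04180.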